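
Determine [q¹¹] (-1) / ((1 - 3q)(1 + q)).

Partial fractions give a closed form: a_n = (-3/4)·3^n + (-1/4)·(-1)^n.
At n = 11: a_11 = -132860.

-132860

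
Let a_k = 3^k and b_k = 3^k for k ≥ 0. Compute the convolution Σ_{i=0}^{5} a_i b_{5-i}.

The convolution is the t^5 coefficient of A(t)B(t).
Σ = 1·243 + 3·81 + 9·27 + 27·9 + 81·3 + 243·1 = 1458.

1458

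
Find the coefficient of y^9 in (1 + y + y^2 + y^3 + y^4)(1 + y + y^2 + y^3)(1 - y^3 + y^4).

(1 + y + y^2 + y^3 + y^4) has coefficients 1,1,1,1,1 for degrees 0…4.
(1 + y + y^2 + y^3) has coefficients 1,1,1,1,0,0,0,0,0,0 for degrees 0…9.
Finally multiplying by (1 - y^3 + y^4), the product of all factors after the first has coefficients 1,1,1,0,0,0,0,1,0,0 for degrees 0…9.
[y^9] = 1·0 + 1·0 + 1·1 + 1·0 + 1·0 = 1.

1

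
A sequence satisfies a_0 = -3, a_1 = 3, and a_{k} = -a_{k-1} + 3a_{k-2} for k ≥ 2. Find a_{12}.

-42627

The ordinary generating function has denominator 1 + x - 3x^2.
Iterating the recurrence: a_0,…,a_{12} = -3, 3, -12, 21, -57, 120, -291, 651, -1524, 3477, -8049, 18480, -42627.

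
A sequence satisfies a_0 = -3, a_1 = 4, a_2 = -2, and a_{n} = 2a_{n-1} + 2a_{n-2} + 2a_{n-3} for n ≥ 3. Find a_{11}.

-4160

The ordinary generating function has denominator 1 - 2t - 2t^2 - 2t^3.
Iterating the recurrence: a_0,…,a_{11} = -3, 4, -2, -2, 0, -8, -20, -56, -168, -488, -1424, -4160.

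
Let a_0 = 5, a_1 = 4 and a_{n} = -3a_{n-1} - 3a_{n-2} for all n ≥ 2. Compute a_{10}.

The ordinary generating function has denominator 1 + 3x + 3x^2.
Iterating the recurrence: a_0,…,a_{10} = 5, 4, -27, 69, -126, 171, -135, -108, 729, -1863, 3402.

3402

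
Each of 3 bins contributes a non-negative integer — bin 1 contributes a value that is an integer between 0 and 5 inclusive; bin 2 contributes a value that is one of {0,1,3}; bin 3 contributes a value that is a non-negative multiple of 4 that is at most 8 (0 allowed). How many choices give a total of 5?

5

The generating function for the choices is (1 + t + t^2 + t^3 + t^4 + t^5)·(1 + t + t^3)·(1 + t^4 + t^8); the count is [t^5].
(1 + t + t^2 + t^3 + t^4 + t^5) has coefficients 1,1,1,1,1,1 for degrees 0…5.
(1 + t + t^3) has coefficients 1,1,0,1,0,0 for degrees 0…5.
Finally multiplying by (1 + t^4 + t^8), the product of all factors after the first has coefficients 1,1,0,1,1,1 for degrees 0…5.
[t^5] = 1·1 + 1·1 + 1·1 + 1·0 + 1·1 + 1·1 = 5.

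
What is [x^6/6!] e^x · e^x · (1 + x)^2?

928

The EGF product rule gives c_6 = Σ_{k_1+k_2+k_3=6} C(6; k_1,k_2,k_3) · ∏ g_i(k_i), where e^x gives (1)^k; e^x gives (1)^k; (1+x)^2 gives the falling factorial (2)_k.
g_1(k) for k = 0…6: 1, 1, 1, 1, 1, 1, 1.
g_2(k) for k = 0…6: 1, 1, 1, 1, 1, 1, 1.
g_3(k) for k = 0…6: 1, 2, 2, 0, 0, 0, 0.
First combine the last two factors: h(k) = Σ_j C(k,j)·g_2(j)·g_3(k−j) for k = 0…6: 1, 3, 7, 13, 21, 31, 43.
c_6 = Σ_k C(6,k)·g_1(k)·h(6−k) = 1·1·43 + 6·1·31 + 15·1·21 + 20·1·13 + 15·1·7 + 6·1·3 + 1·1·1 = 43 + 186 + 315 + 260 + 105 + 18 + 1 = 928.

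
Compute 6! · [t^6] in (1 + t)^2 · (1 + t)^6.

20160

The EGF product rule gives c_6 = Σ_{k_1+k_2=6} C(6; k_1,k_2) · ∏ g_i(k_i), where (1+t)^2 gives the falling factorial (2)_k; (1+t)^6 gives the falling factorial (6)_k.
g_1(k) for k = 0…6: 1, 2, 2, 0, 0, 0, 0.
g_2(k) for k = 0…6: 1, 6, 30, 120, 360, 720, 720.
c_6 = Σ_k C(6,k)·g_1(k)·g_2(6−k) = 1·1·720 + 6·2·720 + 15·2·360 = 720 + 8640 + 10800 = 20160.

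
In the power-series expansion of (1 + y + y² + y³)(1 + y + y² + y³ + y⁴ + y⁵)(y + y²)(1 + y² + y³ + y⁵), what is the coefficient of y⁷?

25

(1 + y + y² + y³) has coefficients 1,1,1,1 for degrees 0…3.
(1 + y + y² + y³ + y⁴ + y⁵) has coefficients 1,1,1,1,1,1,0,0 for degrees 0…7.
Multiplying by (y + y²) gives running coefficients 0,1,2,2,2,2,2,1 for degrees 0…7.
Finally multiplying by (1 + y² + y³ + y⁵), the product of all factors after the first has coefficients 0,1,2,3,5,6,7,7 for degrees 0…7.
[y⁷] = 1·7 + 1·7 + 1·6 + 1·5 = 25.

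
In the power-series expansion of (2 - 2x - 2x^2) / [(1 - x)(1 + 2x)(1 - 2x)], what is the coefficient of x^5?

Partial fractions give a closed form: a_n = (2/3)·1^n + (5/6)·(-2)^n + (1/2)·2^n.
At n = 5: a_5 = -10.

-10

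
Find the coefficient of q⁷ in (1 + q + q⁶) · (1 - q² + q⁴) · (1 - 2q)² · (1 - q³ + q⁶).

-4

(1 + q + q⁶) has coefficients 1,1,0,0,0,0,1 for degrees 0…6.
(1 - q² + q⁴) has coefficients 1,0,-1,0,1,0,0,0 for degrees 0…7.
Multiplying by (1 - 2q)² gives running coefficients 1,-4,3,4,-3,-4,4,0 for degrees 0…7.
Finally multiplying by (1 - q³ + q⁶), the product of all factors after the first has coefficients 1,-4,3,3,1,-7,1,-1 for degrees 0…7.
[q⁷] = 1·(-1) + 1·1 + 1·(-4) = -4.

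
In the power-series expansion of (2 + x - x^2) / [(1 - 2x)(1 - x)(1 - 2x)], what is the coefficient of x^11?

The denominator gives the recurrence a_n = 5a_(n−1) − 8a_(n−2) + 4a_(n−3) for n ≥ 3; the numerator fixes a_0 = 2, a_1 = 11, a_2 = 38.
Iterating: 2, 11, 38, 110, 290, 722, 1730, 4034, 9218, 20738, 46082, 101378, so a_11 = 101378.

101378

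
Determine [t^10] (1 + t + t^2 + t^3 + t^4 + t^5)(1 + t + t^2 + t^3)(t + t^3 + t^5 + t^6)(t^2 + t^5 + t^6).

27

(1 + t + t^2 + t^3 + t^4 + t^5) has coefficients 1,1,1,1,1,1 for degrees 0…5.
(1 + t + t^2 + t^3) has coefficients 1,1,1,1,0,0,0,0,0,0,0 for degrees 0…10.
Multiplying by (t + t^3 + t^5 + t^6) gives running coefficients 0,1,1,2,2,2,3,2,2,1,0 for degrees 0…10.
Finally multiplying by (t^2 + t^5 + t^6), the product of all factors after the first has coefficients 0,0,0,1,1,2,3,4,6,6,6 for degrees 0…10.
[t^10] = 1·6 + 1·6 + 1·6 + 1·4 + 1·3 + 1·2 = 27.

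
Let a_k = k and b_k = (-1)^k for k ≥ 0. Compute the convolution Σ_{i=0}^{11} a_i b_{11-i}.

6

This is [x^11] in the product of the two ordinary generating functions.
Σ = 0·(-1) + 1·1 + 2·(-1) + 3·1 + 4·(-1) + 5·1 + 6·(-1) + 7·1 + 8·(-1) + 9·1 + 10·(-1) + 11·1 = 6.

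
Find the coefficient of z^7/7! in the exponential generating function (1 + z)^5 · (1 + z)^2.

5040

The EGF product rule gives c_7 = Σ_{k_1+k_2=7} C(7; k_1,k_2) · ∏ g_i(k_i), where (1+z)^5 gives the falling factorial (5)_k; (1+z)^2 gives the falling factorial (2)_k.
g_1(k) for k = 0…7: 1, 5, 20, 60, 120, 120, 0, 0.
g_2(k) for k = 0…7: 1, 2, 2, 0, 0, 0, 0, 0.
c_7 = Σ_k C(7,k)·g_1(k)·g_2(7−k) = 21·120·2 = 5040.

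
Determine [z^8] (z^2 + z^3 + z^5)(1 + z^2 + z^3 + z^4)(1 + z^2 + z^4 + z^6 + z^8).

(z^2 + z^3 + z^5) has coefficients 0,0,1,1,0,1 for degrees 0…5.
(1 + z^2 + z^3 + z^4) has coefficients 1,0,1,1,1,0,0,0,0 for degrees 0…8.
Finally multiplying by (1 + z^2 + z^4 + z^6 + z^8), the product of all factors after the first has coefficients 1,0,2,1,3,1,3,1,3 for degrees 0…8.
[z^8] = 1·3 + 1·1 + 1·1 = 5.

5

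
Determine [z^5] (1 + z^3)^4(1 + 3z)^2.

(1 + z^3)^4 has coefficients 1,0,0,4,0,0 for degrees 0…5.
(1 + 3z)^2 has coefficients 1,6,9,0,0,0 for degrees 0…5.
[z^5] = 1·0 + 4·9 = 36.

36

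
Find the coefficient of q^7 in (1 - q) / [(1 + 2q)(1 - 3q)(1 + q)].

503

Partial fractions give a closed form: a_n = (6/5)·(-2)^n + (3/10)·3^n + (-1/2)·(-1)^n.
At n = 7: a_7 = 503.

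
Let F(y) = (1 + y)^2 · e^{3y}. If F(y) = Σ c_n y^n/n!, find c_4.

405

The EGF product rule gives c_4 = Σ_{k_1+k_2=4} C(4; k_1,k_2) · ∏ g_i(k_i), where (1+y)^2 gives the falling factorial (2)_k; e^{3y} gives (3)^k.
g_1(k) for k = 0…4: 1, 2, 2, 0, 0.
g_2(k) for k = 0…4: 1, 3, 9, 27, 81.
c_4 = Σ_k C(4,k)·g_1(k)·g_2(4−k) = 1·1·81 + 4·2·27 + 6·2·9 = 81 + 216 + 108 = 405.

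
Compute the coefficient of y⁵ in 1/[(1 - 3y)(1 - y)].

Partial fractions give a closed form: a_n = (3/2)·3^n + (-1/2)·1^n.
At n = 5: a_5 = 364.

364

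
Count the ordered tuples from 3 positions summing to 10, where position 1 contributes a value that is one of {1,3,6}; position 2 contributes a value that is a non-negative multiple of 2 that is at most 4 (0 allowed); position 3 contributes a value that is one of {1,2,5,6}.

The generating function for the choices is (x + x^3 + x^6)·(1 + x^2 + x^4)·(x + x^2 + x^5 + x^6); the count is [x^10].
(x + x^3 + x^6) has coefficients 0,1,0,1,0,0,1 for degrees 0…6.
(1 + x^2 + x^4) has coefficients 1,0,1,0,1,0,0,0,0,0,0 for degrees 0…10.
Finally multiplying by (x + x^2 + x^5 + x^6), the product of all factors after the first has coefficients 0,1,1,1,1,2,2,1,1,1,1 for degrees 0…10.
[x^10] = 1·1 + 1·1 + 1·1 = 3.

3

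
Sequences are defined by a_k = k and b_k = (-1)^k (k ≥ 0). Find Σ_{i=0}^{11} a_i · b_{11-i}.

The convolution is the t^11 coefficient of A(t)B(t).
Σ = 0·(-1) + 1·1 + 2·(-1) + 3·1 + 4·(-1) + 5·1 + 6·(-1) + 7·1 + 8·(-1) + 9·1 + 10·(-1) + 11·1 = 6.

6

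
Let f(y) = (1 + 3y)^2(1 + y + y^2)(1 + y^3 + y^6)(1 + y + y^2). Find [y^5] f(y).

(1 + 3y)^2 has coefficients 1,6,9 for degrees 0…2.
(1 + y + y^2) has coefficients 1,1,1,0,0,0 for degrees 0…5.
Multiplying by (1 + y^3 + y^6) gives running coefficients 1,1,1,1,1,1 for degrees 0…5.
Finally multiplying by (1 + y + y^2), the product of all factors after the first has coefficients 1,2,3,3,3,3 for degrees 0…5.
[y^5] = 1·3 + 6·3 + 9·3 = 48.

48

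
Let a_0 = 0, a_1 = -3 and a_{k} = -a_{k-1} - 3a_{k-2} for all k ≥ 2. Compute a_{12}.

The ordinary generating function has denominator 1 + q + 3q^2.
Iterating the recurrence: a_0,…,a_{12} = 0, -3, 3, 6, -15, -3, 48, -39, -105, 222, 93, -759, 480.

480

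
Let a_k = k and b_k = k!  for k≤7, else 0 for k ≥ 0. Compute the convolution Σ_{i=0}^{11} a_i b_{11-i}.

The convolution is the x^11 coefficient of A(x)B(x).
Σ = 0·0 + 1·0 + 2·0 + 3·0 + 4·5040 + 5·720 + 6·120 + 7·24 + 8·6 + 9·2 + 10·1 + 11·1 = 24735.

24735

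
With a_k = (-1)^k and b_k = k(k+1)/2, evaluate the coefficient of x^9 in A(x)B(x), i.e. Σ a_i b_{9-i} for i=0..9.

25

The convolution is the t^9 coefficient of A(t)B(t).
Σ = 1·45 − 1·36 + 1·28 − 1·21 + 1·15 − 1·10 + 1·6 − 1·3 + 1·1 − 1·0 = 25.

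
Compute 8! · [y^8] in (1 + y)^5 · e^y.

The EGF product rule gives c_8 = Σ_{k_1+k_2=8} C(8; k_1,k_2) · ∏ g_i(k_i), where (1+y)^5 gives the falling factorial (5)_k; e^y gives (1)^k.
g_1(k) for k = 0…8: 1, 5, 20, 60, 120, 120, 0, 0, 0.
g_2(k) for k = 0…8: 1, 1, 1, 1, 1, 1, 1, 1, 1.
c_8 = Σ_k C(8,k)·g_1(k)·g_2(8−k) = 1·1·1 + 8·5·1 + 28·20·1 + 56·60·1 + 70·120·1 + 56·120·1 = 1 + 40 + 560 + 3360 + 8400 + 6720 = 19081.

19081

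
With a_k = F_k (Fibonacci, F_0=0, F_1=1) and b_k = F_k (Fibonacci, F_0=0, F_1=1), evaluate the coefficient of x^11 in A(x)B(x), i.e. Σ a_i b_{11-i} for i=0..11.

420

This is [x^11] in the product of the two ordinary generating functions.
Σ = 0·89 + 1·55 + 1·34 + 2·21 + 3·13 + 5·8 + 8·5 + 13·3 + 21·2 + 34·1 + 55·1 + 89·0 = 420.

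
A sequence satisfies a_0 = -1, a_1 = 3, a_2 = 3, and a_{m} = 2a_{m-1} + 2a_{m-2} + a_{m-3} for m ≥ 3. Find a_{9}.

5603

The ordinary generating function has denominator 1 - 2q - 2q^2 - q^3.
Iterating the recurrence: a_0,…,a_{9} = -1, 3, 3, 11, 31, 87, 247, 699, 1979, 5603.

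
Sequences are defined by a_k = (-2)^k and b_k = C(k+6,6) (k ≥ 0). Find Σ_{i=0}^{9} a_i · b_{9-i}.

This is [x^9] in the product of the two ordinary generating functions.
Σ = 1·5005 − 2·3003 + 4·1716 − 8·924 + 16·462 − 32·210 + 64·84 − 128·28 + 256·7 − 512·1 = 2215.

2215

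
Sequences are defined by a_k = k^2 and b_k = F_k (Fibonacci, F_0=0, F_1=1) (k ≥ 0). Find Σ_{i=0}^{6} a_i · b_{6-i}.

76

Write out a_i and b_{6-i} for i = 0,…,6 and sum the products.
Σ = 0·8 + 1·5 + 4·3 + 9·2 + 16·1 + 25·1 + 36·0 = 76.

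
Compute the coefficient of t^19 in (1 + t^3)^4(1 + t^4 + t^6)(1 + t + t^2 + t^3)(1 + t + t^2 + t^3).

(1 + t^3)^4 has coefficients 1,0,0,4,0,0,6,0,0,4,0,0,1 for degrees 0…12.
(1 + t^4 + t^6) has coefficients 1,0,0,0,1,0,1,0,0,0,0,0,0,0,0,0,0,0,0,0 for degrees 0…19.
Multiplying by (1 + t + t^2 + t^3) gives running coefficients 1,1,1,1,1,1,2,2,1,1,0,0,0,0,0,0,0,0,0,0 for degrees 0…19.
Finally multiplying by (1 + t + t^2 + t^3), the product of all factors after the first has coefficients 1,2,3,4,4,4,5,6,6,6,4,2,1,0,0,0,0,0,0,0 for degrees 0…19.
[t^19] = 1·0 + 4·0 + 6·0 + 4·4 + 1·6 = 22.

22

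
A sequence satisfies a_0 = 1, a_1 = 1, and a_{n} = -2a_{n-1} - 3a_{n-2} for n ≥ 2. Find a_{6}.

The ordinary generating function has denominator 1 + 2q + 3q^2.
Iterating the recurrence: a_0,…,a_{6} = 1, 1, -5, 7, 1, -23, 43.

43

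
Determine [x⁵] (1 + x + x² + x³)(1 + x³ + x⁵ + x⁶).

(1 + x + x² + x³) has coefficients 1,1,1,1 for degrees 0…3.
(1 + x³ + x⁵ + x⁶) has coefficients 1,0,0,1,0,1 for degrees 0…5.
[x⁵] = 1·1 + 1·0 + 1·1 + 1·0 = 2.

2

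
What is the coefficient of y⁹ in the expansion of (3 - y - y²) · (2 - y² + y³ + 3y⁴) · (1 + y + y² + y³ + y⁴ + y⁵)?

(3 - y - y²) has coefficients 3,-1,-1 for degrees 0…2.
(2 - y² + y³ + 3y⁴) has coefficients 2,0,-1,1,3,0,0,0,0,0 for degrees 0…9.
Finally multiplying by (1 + y + y² + y³ + y⁴ + y⁵), the product of all factors after the first has coefficients 2,2,1,2,5,5,3,3,4,3 for degrees 0…9.
[y⁹] = 3·3 − 1·4 − 1·3 = 2.

2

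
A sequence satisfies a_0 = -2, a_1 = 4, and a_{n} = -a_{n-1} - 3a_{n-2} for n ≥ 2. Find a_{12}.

878

The ordinary generating function has denominator 1 + t + 3t^2.
Iterating the recurrence: a_0,…,a_{12} = -2, 4, 2, -14, 8, 34, -58, -44, 218, -86, -568, 826, 878.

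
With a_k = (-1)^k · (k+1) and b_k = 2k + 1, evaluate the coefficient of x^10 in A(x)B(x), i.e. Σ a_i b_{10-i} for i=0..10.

The convolution is the t^10 coefficient of A(t)B(t).
Σ = 1·21 − 2·19 + 3·17 − 4·15 + 5·13 − 6·11 + 7·9 − 8·7 + 9·5 − 10·3 + 11·1 = 6.

6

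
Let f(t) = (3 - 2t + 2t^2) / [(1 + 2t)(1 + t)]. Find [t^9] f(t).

The denominator gives the recurrence a_n = −3a_(n−1) − 2a_(n−2) for n ≥ 3; the numerator fixes a_0 = 3, a_1 = -11, a_2 = 29.
Iterating: 3, -11, 29, -65, 137, -281, 569, -1145, 2297, -4601, so a_9 = -4601.

-4601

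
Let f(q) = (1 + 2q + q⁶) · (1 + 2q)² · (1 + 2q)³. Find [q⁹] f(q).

(1 + 2q + q⁶) has coefficients 1,2,0,0,0,0,1 for degrees 0…6.
(1 + 2q)² has coefficients 1,4,4,0,0,0,0,0,0,0 for degrees 0…9.
Finally multiplying by (1 + 2q)³, the product of all factors after the first has coefficients 1,10,40,80,80,32,0,0,0,0 for degrees 0…9.
[q⁹] = 1·0 + 2·0 + 1·80 = 80.

80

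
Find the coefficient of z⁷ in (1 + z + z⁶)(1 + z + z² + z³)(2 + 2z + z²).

4

(1 + z + z⁶) has coefficients 1,1,0,0,0,0,1 for degrees 0…6.
(1 + z + z² + z³) has coefficients 1,1,1,1,0,0,0,0 for degrees 0…7.
Finally multiplying by (2 + 2z + z²), the product of all factors after the first has coefficients 2,4,5,5,3,1,0,0 for degrees 0…7.
[z⁷] = 1·0 + 1·0 + 1·4 = 4.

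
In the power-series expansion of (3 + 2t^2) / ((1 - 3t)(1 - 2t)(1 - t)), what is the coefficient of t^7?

The denominator gives the recurrence a_n = 6a_(n−1) − 11a_(n−2) + 6a_(n−3) for n ≥ 3; the numerator fixes a_0 = 3, a_1 = 18, a_2 = 77.
Iterating: 3, 18, 77, 282, 953, 3078, 9677, 29922, so a_7 = 29922.

29922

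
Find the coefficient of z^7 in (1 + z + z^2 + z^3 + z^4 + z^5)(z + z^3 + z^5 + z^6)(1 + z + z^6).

(1 + z + z^2 + z^3 + z^4 + z^5) has coefficients 1,1,1,1,1,1 for degrees 0…5.
(z + z^3 + z^5 + z^6) has coefficients 0,1,0,1,0,1,1,0 for degrees 0…7.
Finally multiplying by (1 + z + z^6), the product of all factors after the first has coefficients 0,1,1,1,1,1,2,2 for degrees 0…7.
[z^7] = 1·2 + 1·2 + 1·1 + 1·1 + 1·1 + 1·1 = 8.

8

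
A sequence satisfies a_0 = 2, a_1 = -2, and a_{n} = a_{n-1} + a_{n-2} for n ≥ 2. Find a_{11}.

-68

The ordinary generating function has denominator 1 - x - x^2.
Iterating the recurrence: a_0,…,a_{11} = 2, -2, 0, -2, -2, -4, -6, -10, -16, -26, -42, -68.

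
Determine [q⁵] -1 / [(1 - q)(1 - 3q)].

-364

Partial fractions give a closed form: a_n = (1/2)·1^n + (-3/2)·3^n.
At n = 5: a_5 = -364.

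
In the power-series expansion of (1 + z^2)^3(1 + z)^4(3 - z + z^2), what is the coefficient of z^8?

(1 + z^2)^3 has coefficients 1,0,3,0,3,0,1 for degrees 0…6.
(1 + z)^4 has coefficients 1,4,6,4,1,0,0,0,0 for degrees 0…8.
Finally multiplying by (3 - z + z^2), the product of all factors after the first has coefficients 3,11,15,10,5,3,1,0,0 for degrees 0…8.
[z^8] = 1·0 + 3·1 + 3·5 + 1·15 = 33.

33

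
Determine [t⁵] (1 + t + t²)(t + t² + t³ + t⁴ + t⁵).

(1 + t + t²) has coefficients 1,1,1 for degrees 0…2.
(t + t² + t³ + t⁴ + t⁵) has coefficients 0,1,1,1,1,1 for degrees 0…5.
[t⁵] = 1·1 + 1·1 + 1·1 = 3.

3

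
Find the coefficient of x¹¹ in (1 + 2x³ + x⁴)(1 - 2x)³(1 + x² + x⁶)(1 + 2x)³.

-152

(1 + 2x³ + x⁴) has coefficients 1,0,0,2,1 for degrees 0…4.
(1 - 2x)³ has coefficients 1,-6,12,-8,0,0,0,0,0,0,0,0 for degrees 0…11.
Multiplying by (1 + x² + x⁶) gives running coefficients 1,-6,13,-14,12,-8,1,-6,12,-8,0,0 for degrees 0…11.
Finally multiplying by (1 + 2x)³, the product of all factors after the first has coefficients 1,0,-11,0,36,0,-15,0,-76,0,48,0 for degrees 0…11.
[x¹¹] = 1·0 + 2·(-76) + 1·0 = -152.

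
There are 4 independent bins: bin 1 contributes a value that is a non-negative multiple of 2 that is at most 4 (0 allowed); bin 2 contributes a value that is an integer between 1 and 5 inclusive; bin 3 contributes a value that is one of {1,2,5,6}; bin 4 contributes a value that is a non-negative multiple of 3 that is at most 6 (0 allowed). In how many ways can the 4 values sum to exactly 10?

The generating function for the choices is (1 + x^2 + x^4)·(x + x^2 + x^3 + x^4 + x^5)·(x + x^2 + x^5 + x^6)·(1 + x^3 + x^6); the count is [x^10].
(1 + x^2 + x^4) has coefficients 1,0,1,0,1 for degrees 0…4.
(x + x^2 + x^3 + x^4 + x^5) has coefficients 0,1,1,1,1,1,0,0,0,0,0 for degrees 0…10.
Multiplying by (x + x^2 + x^5 + x^6) gives running coefficients 0,0,1,2,2,2,3,3,2,2,2 for degrees 0…10.
Finally multiplying by (1 + x^3 + x^6), the product of all factors after the first has coefficients 0,0,1,2,2,3,5,5,5,7,7 for degrees 0…10.
[x^10] = 1·7 + 1·5 + 1·5 = 17.

17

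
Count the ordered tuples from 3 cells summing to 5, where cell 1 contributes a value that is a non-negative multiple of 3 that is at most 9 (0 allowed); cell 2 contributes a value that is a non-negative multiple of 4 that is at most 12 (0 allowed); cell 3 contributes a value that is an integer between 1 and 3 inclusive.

The generating function for the choices is (1 + z³ + z⁶ + z⁹)·(1 + z⁴ + z⁸ + z¹²)·(z + z² + z³); the count is [z⁵].
(1 + z³ + z⁶ + z⁹) has coefficients 1,0,0,1,0,0 for degrees 0…5.
(1 + z⁴ + z⁸ + z¹²) has coefficients 1,0,0,0,1,0 for degrees 0…5.
Finally multiplying by (z + z² + z³), the product of all factors after the first has coefficients 0,1,1,1,0,1 for degrees 0…5.
[z⁵] = 1·1 + 1·1 = 2.

2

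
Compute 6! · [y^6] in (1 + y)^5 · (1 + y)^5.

151200

The EGF product rule gives c_6 = Σ_{k_1+k_2=6} C(6; k_1,k_2) · ∏ g_i(k_i), where (1+y)^5 gives the falling factorial (5)_k; (1+y)^5 gives the falling factorial (5)_k.
g_1(k) for k = 0…6: 1, 5, 20, 60, 120, 120, 0.
g_2(k) for k = 0…6: 1, 5, 20, 60, 120, 120, 0.
c_6 = Σ_k C(6,k)·g_1(k)·g_2(6−k) = 6·5·120 + 15·20·120 + 20·60·60 + 15·120·20 + 6·120·5 = 3600 + 36000 + 72000 + 36000 + 3600 = 151200.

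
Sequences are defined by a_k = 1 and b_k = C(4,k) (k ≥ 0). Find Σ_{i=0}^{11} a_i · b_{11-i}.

Write out a_i and b_{11-i} for i = 0,…,11 and sum the products.
Σ = 1·0 + 1·0 + 1·0 + 1·0 + 1·0 + 1·0 + 1·0 + 1·1 + 1·4 + 1·6 + 1·4 + 1·1 = 16.

16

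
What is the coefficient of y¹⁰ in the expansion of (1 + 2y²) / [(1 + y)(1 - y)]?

3

The denominator gives the recurrence a_n = a_(n−2) for n ≥ 3; the numerator fixes a_0 = 1, a_1 = 0, a_2 = 3.
Iterating: 1, 0, 3, 0, 3, 0, 3, 0, 3, 0, 3, so a_10 = 3.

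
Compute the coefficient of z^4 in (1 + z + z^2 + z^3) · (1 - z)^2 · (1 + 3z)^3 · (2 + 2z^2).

(1 + z + z^2 + z^3) has coefficients 1,1,1,1 for degrees 0…3.
(1 - z)^2 has coefficients 1,-2,1,0,0 for degrees 0…4.
Multiplying by (1 + 3z)^3 gives running coefficients 1,7,10,-18,-27 for degrees 0…4.
Finally multiplying by (2 + 2z^2), the product of all factors after the first has coefficients 2,14,22,-22,-34 for degrees 0…4.
[z^4] = 1·(-34) + 1·(-22) + 1·22 + 1·14 = -20.

-20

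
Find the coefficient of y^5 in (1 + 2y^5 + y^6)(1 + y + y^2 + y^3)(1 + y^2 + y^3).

(1 + 2y^5 + y^6) has coefficients 1,0,0,0,0,2 for degrees 0…5.
(1 + y + y^2 + y^3) has coefficients 1,1,1,1,0,0 for degrees 0…5.
Finally multiplying by (1 + y^2 + y^3), the product of all factors after the first has coefficients 1,1,2,3,2,2 for degrees 0…5.
[y^5] = 1·2 + 2·1 = 4.

4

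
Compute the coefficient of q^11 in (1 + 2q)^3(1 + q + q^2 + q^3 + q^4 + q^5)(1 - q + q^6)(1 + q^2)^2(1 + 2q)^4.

(1 + 2q)^3 has coefficients 1,6,12,8 for degrees 0…3.
(1 + q + q^2 + q^3 + q^4 + q^5) has coefficients 1,1,1,1,1,1,0,0,0,0,0,0 for degrees 0…11.
Multiplying by (1 - q + q^6) gives running coefficients 1,0,0,0,0,0,0,1,1,1,1,1 for degrees 0…11.
Multiplying by (1 + q^2)^2 gives running coefficients 1,0,2,0,1,0,0,1,1,3,3,4 for degrees 0…11.
Finally multiplying by (1 + 2q)^4, the product of all factors after the first has coefficients 1,8,26,48,65,72,56,33,25,35,83,148 for degrees 0…11.
[q^11] = 1·148 + 6·83 + 12·35 + 8·25 = 1266.

1266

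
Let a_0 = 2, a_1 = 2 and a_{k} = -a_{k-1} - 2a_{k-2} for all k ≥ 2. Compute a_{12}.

The ordinary generating function has denominator 1 + q + 2q^2.
Iterating the recurrence: a_0,…,a_{12} = 2, 2, -6, 2, 10, -14, -6, 34, -22, -46, 90, 2, -182.

-182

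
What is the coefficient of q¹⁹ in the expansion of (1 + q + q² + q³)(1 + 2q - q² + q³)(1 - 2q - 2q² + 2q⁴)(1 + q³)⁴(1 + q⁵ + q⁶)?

11

(1 + q + q² + q³) has coefficients 1,1,1,1 for degrees 0…3.
(1 + 2q - q² + q³) has coefficients 1,2,-1,1,0,0,0,0,0,0,0,0,0,0,0,0,0,0,0,0 for degrees 0…19.
Multiplying by (1 - 2q - 2q² + 2q⁴) gives running coefficients 1,0,-7,-1,2,2,-2,2,0,0,0,0,0,0,0,0,0,0,0,0 for degrees 0…19.
Multiplying by (1 + q³)⁴ gives running coefficients 1,0,-7,3,2,-26,0,10,-34,-10,20,-16,-15,20,1,-9,10,2,-2,2 for degrees 0…19.
Finally multiplying by (1 + q⁵ + q⁶), the product of all factors after the first has coefficients 1,0,-7,3,2,-25,1,3,-38,-5,-4,-42,-5,-4,-43,1,14,-29,3,23 for degrees 0…19.
[q¹⁹] = 1·23 + 1·3 + 1·(-29) + 1·14 = 11.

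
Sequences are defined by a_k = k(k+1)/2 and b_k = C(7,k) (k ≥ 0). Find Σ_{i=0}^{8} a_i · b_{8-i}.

1696

The convolution is the t^8 coefficient of A(t)B(t).
Σ = 0·0 + 1·1 + 3·7 + 6·21 + 10·35 + 15·35 + 21·21 + 28·7 + 36·1 = 1696.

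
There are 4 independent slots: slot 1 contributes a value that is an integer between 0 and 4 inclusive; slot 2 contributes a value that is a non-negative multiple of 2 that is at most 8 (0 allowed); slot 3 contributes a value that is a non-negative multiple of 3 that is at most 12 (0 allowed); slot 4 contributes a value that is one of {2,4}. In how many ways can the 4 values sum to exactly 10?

13

The generating function for the choices is (1 + x + x² + x³ + x⁴)·(1 + x² + x⁴ + x⁶ + x⁸)·(1 + x³ + x⁶ + x⁹ + x¹²)·(x² + x⁴); the count is [x¹⁰].
(1 + x + x² + x³ + x⁴) has coefficients 1,1,1,1,1 for degrees 0…4.
(1 + x² + x⁴ + x⁶ + x⁸) has coefficients 1,0,1,0,1,0,1,0,1,0,0 for degrees 0…10.
Multiplying by (1 + x³ + x⁶ + x⁹ + x¹²) gives running coefficients 1,0,1,1,1,1,2,1,2,2,1 for degrees 0…10.
Finally multiplying by (x² + x⁴), the product of all factors after the first has coefficients 0,0,1,0,2,1,2,2,3,2,4 for degrees 0…10.
[x¹⁰] = 1·4 + 1·2 + 1·3 + 1·2 + 1·2 = 13.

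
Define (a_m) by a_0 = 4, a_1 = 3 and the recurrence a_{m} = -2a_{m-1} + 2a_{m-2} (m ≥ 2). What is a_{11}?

1312

The ordinary generating function has denominator 1 + 2z - 2z^2.
Iterating the recurrence: a_0,…,a_{11} = 4, 3, 2, 2, 0, 4, -8, 24, -64, 176, -480, 1312.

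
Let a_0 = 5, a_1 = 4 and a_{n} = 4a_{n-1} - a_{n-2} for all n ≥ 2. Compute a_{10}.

402539

The ordinary generating function has denominator 1 - 4t + t^2.
Iterating the recurrence: a_0,…,a_{10} = 5, 4, 11, 40, 149, 556, 2075, 7744, 28901, 107860, 402539.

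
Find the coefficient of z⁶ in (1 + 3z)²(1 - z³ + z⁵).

(1 + 3z)² has coefficients 1,6,9 for degrees 0…2.
(1 - z³ + z⁵) has coefficients 1,0,0,-1,0,1,0 for degrees 0…6.
[z⁶] = 1·0 + 6·1 + 9·0 = 6.

6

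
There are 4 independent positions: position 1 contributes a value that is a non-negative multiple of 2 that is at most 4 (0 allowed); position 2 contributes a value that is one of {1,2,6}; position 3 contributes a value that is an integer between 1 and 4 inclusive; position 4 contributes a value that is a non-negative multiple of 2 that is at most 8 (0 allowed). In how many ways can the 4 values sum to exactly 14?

The generating function for the choices is (1 + q^2 + q^4)·(q + q^2 + q^6)·(q + q^2 + q^3 + q^4)·(1 + q^2 + q^4 + q^6 + q^8); the count is [q^14].
(1 + q^2 + q^4) has coefficients 1,0,1,0,1 for degrees 0…4.
(q + q^2 + q^6) has coefficients 0,1,1,0,0,0,1,0,0,0,0,0,0,0,0 for degrees 0…14.
Multiplying by (q + q^2 + q^3 + q^4) gives running coefficients 0,0,1,2,2,2,1,1,1,1,1,0,0,0,0 for degrees 0…14.
Finally multiplying by (1 + q^2 + q^4 + q^6 + q^8), the product of all factors after the first has coefficients 0,0,1,2,3,4,4,5,5,6,6,6,5,4,3 for degrees 0…14.
[q^14] = 1·3 + 1·5 + 1·6 = 14.

14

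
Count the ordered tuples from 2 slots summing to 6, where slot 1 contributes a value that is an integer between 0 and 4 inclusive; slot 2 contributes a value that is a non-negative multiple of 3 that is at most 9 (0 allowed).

The generating function for the choices is (1 + z + z^2 + z^3 + z^4)·(1 + z^3 + z^6 + z^9); the count is [z^6].
(1 + z + z^2 + z^3 + z^4) has coefficients 1,1,1,1,1 for degrees 0…4.
(1 + z^3 + z^6 + z^9) has coefficients 1,0,0,1,0,0,1 for degrees 0…6.
[z^6] = 1·1 + 1·0 + 1·0 + 1·1 + 1·0 = 2.

2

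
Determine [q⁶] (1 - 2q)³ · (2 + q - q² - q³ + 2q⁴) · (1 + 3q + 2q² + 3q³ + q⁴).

-20

(1 - 2q)³ has coefficients 1,-6,12,-8 for degrees 0…3.
(2 + q - q² - q³ + 2q⁴) has coefficients 2,1,-1,-1,2,0,0 for degrees 0…6.
Finally multiplying by (1 + 3q + 2q² + 3q³ + q⁴), the product of all factors after the first has coefficients 2,7,6,4,2,2,0 for degrees 0…6.
[q⁶] = 1·0 − 6·2 + 12·2 − 8·4 = -20.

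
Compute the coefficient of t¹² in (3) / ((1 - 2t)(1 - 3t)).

4758393

The denominator gives the recurrence a_n = 5a_(n−1) − 6a_(n−2) for n ≥ 2; the numerator fixes a_0 = 3, a_1 = 15.
Iterating: 3, 15, 57, 195, 633, 1995, 6177, 18915, 57513, 174075, 525297, 1582035, 4758393, so a_12 = 4758393.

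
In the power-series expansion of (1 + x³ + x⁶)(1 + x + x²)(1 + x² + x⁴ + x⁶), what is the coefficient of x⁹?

(1 + x³ + x⁶) has coefficients 1,0,0,1,0,0,1 for degrees 0…6.
(1 + x + x²) has coefficients 1,1,1,0,0,0,0,0,0,0 for degrees 0…9.
Finally multiplying by (1 + x² + x⁴ + x⁶), the product of all factors after the first has coefficients 1,1,2,1,2,1,2,1,1,0 for degrees 0…9.
[x⁹] = 1·0 + 1·2 + 1·1 = 3.

3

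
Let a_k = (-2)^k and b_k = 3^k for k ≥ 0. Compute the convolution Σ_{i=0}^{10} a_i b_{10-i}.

35839

This is [x^10] in the product of the two ordinary generating functions.
Σ = 1·59049 − 2·19683 + 4·6561 − 8·2187 + 16·729 − 32·243 + 64·81 − 128·27 + 256·9 − 512·3 + 1024·1 = 35839.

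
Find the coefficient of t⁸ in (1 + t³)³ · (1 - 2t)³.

36

(1 + t³)³ has coefficients 1,0,0,3,0,0,3,0,0 for degrees 0…8.
(1 - 2t)³ has coefficients 1,-6,12,-8,0,0,0,0,0 for degrees 0…8.
[t⁸] = 1·0 + 3·0 + 3·12 = 36.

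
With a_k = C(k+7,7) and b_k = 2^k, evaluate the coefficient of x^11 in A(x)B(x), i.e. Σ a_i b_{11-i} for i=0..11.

The convolution is the t^11 coefficient of A(t)B(t).
Σ = 1·2048 + 8·1024 + 36·512 + 120·256 + 330·128 + 792·64 + 1716·32 + 3432·16 + 6435·8 + 11440·4 + 19448·2 + 31824·1 = 430104.

430104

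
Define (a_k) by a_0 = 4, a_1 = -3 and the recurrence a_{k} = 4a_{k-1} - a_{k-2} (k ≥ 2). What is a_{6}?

The ordinary generating function has denominator 1 - 4t + t^2.
Iterating the recurrence: a_0,…,a_{6} = 4, -3, -16, -61, -228, -851, -3176.

-3176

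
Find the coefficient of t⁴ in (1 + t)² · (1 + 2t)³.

28

(1 + t)² has coefficients 1,2,1 for degrees 0…2.
(1 + 2t)³ has coefficients 1,6,12,8,0 for degrees 0…4.
[t⁴] = 1·0 + 2·8 + 1·12 = 28.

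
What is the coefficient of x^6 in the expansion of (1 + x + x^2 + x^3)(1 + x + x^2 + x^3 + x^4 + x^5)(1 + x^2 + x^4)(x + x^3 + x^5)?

18

(1 + x + x^2 + x^3) has coefficients 1,1,1,1 for degrees 0…3.
(1 + x + x^2 + x^3 + x^4 + x^5) has coefficients 1,1,1,1,1,1,0 for degrees 0…6.
Multiplying by (1 + x^2 + x^4) gives running coefficients 1,1,2,2,3,3,2 for degrees 0…6.
Finally multiplying by (x + x^3 + x^5), the product of all factors after the first has coefficients 0,1,1,3,3,6,6 for degrees 0…6.
[x^6] = 1·6 + 1·6 + 1·3 + 1·3 = 18.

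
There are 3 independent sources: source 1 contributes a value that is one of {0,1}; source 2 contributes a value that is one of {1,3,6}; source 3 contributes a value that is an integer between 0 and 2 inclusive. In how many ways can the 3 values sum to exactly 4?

3

The generating function for the choices is (1 + t)·(t + t^3 + t^6)·(1 + t + t^2); the count is [t^4].
(1 + t) has coefficients 1,1 for degrees 0…1.
(t + t^3 + t^6) has coefficients 0,1,0,1,0 for degrees 0…4.
Finally multiplying by (1 + t + t^2), the product of all factors after the first has coefficients 0,1,1,2,1 for degrees 0…4.
[t^4] = 1·1 + 1·2 = 3.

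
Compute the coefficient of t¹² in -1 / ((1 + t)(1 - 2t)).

Partial fractions give a closed form: a_n = (-1/3)·(-1)^n + (-2/3)·2^n.
At n = 12: a_12 = -2731.

-2731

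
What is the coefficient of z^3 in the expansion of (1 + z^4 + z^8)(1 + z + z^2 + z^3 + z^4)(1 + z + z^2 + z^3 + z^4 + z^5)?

(1 + z^4 + z^8) has coefficients 1,0,0,0 for degrees 0…3.
(1 + z + z^2 + z^3 + z^4) has coefficients 1,1,1,1 for degrees 0…3.
Finally multiplying by (1 + z + z^2 + z^3 + z^4 + z^5), the product of all factors after the first has coefficients 1,2,3,4 for degrees 0…3.
[z^3] = 1·4 = 4.

4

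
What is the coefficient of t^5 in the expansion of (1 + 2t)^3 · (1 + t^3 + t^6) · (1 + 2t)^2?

72

(1 + 2t)^3 has coefficients 1,6,12,8 for degrees 0…3.
(1 + t^3 + t^6) has coefficients 1,0,0,1,0,0 for degrees 0…5.
Finally multiplying by (1 + 2t)^2, the product of all factors after the first has coefficients 1,4,4,1,4,4 for degrees 0…5.
[t^5] = 1·4 + 6·4 + 12·1 + 8·4 = 72.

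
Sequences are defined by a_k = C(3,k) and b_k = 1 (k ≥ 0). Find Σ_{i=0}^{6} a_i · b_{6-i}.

The convolution is the t^6 coefficient of A(t)B(t).
Σ = 1·1 + 3·1 + 3·1 + 1·1 + 0·1 + 0·1 + 0·1 = 8.

8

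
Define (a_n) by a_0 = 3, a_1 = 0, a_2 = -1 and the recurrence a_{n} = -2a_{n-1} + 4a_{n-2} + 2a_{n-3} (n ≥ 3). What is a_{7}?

648

The ordinary generating function has denominator 1 + 2z - 4z^2 - 2z^3.
Iterating the recurrence: a_0,…,a_{7} = 3, 0, -1, 8, -20, 70, -204, 648.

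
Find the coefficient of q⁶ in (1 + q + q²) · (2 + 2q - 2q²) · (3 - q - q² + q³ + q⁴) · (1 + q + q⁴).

12

(1 + q + q²) has coefficients 1,1,1 for degrees 0…2.
(2 + 2q - 2q²) has coefficients 2,2,-2,0,0,0,0 for degrees 0…6.
Multiplying by (3 - q - q² + q³ + q⁴) gives running coefficients 6,4,-10,2,6,0,-2 for degrees 0…6.
Finally multiplying by (1 + q + q⁴), the product of all factors after the first has coefficients 6,10,-6,-8,14,10,-12 for degrees 0…6.
[q⁶] = 1·(-12) + 1·10 + 1·14 = 12.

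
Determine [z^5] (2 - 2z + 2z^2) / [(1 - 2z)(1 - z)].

The denominator gives the recurrence a_n = 3a_(n−1) − 2a_(n−2) for n ≥ 3; the numerator fixes a_0 = 2, a_1 = 4, a_2 = 10.
Iterating: 2, 4, 10, 22, 46, 94, so a_5 = 94.

94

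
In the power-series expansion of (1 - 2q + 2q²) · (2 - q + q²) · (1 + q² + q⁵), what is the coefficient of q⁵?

-2

(1 - 2q + 2q²) has coefficients 1,-2,2 for degrees 0…2.
(2 - q + q²) has coefficients 2,-1,1,0,0,0 for degrees 0…5.
Finally multiplying by (1 + q² + q⁵), the product of all factors after the first has coefficients 2,-1,3,-1,1,2 for degrees 0…5.
[q⁵] = 1·2 − 2·1 + 2·(-1) = -2.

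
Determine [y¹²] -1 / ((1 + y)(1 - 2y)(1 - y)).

Partial fractions give a closed form: a_n = (-1/6)·(-1)^n + (-4/3)·2^n + (1/2)·1^n.
At n = 12: a_12 = -5461.

-5461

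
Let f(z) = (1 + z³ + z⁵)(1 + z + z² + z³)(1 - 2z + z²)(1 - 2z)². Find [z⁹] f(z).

(1 + z³ + z⁵) has coefficients 1,0,0,1,0,1 for degrees 0…5.
(1 + z + z² + z³) has coefficients 1,1,1,1,0,0,0,0,0,0 for degrees 0…9.
Multiplying by (1 - 2z + z²) gives running coefficients 1,-1,0,0,-1,1,0,0,0,0 for degrees 0…9.
Finally multiplying by (1 - 2z)², the product of all factors after the first has coefficients 1,-5,8,-4,-1,5,-8,4,0,0 for degrees 0…9.
[z⁹] = 1·0 + 1·(-8) + 1·(-1) = -9.

-9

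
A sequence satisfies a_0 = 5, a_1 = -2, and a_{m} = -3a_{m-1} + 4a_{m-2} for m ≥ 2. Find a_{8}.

91754

The ordinary generating function has denominator 1 + 3y - 4y^2.
Iterating the recurrence: a_0,…,a_{8} = 5, -2, 26, -86, 362, -1430, 5738, -22934, 91754.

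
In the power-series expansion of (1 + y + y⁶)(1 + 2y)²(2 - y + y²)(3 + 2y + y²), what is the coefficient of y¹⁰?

17

(1 + y + y⁶) has coefficients 1,1,0,0,0,0,1 for degrees 0…6.
(1 + 2y)² has coefficients 1,4,4,0,0,0,0,0,0,0,0 for degrees 0…10.
Multiplying by (2 - y + y²) gives running coefficients 2,7,5,0,4,0,0,0,0,0,0 for degrees 0…10.
Finally multiplying by (3 + 2y + y²), the product of all factors after the first has coefficients 6,25,31,17,17,8,4,0,0,0,0 for degrees 0…10.
[y¹⁰] = 1·0 + 1·0 + 1·17 = 17.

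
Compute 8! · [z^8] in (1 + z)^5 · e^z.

The EGF product rule gives c_8 = Σ_{k_1+k_2=8} C(8; k_1,k_2) · ∏ g_i(k_i), where (1+z)^5 gives the falling factorial (5)_k; e^z gives (1)^k.
g_1(k) for k = 0…8: 1, 5, 20, 60, 120, 120, 0, 0, 0.
g_2(k) for k = 0…8: 1, 1, 1, 1, 1, 1, 1, 1, 1.
c_8 = Σ_k C(8,k)·g_1(k)·g_2(8−k) = 1·1·1 + 8·5·1 + 28·20·1 + 56·60·1 + 70·120·1 + 56·120·1 = 1 + 40 + 560 + 3360 + 8400 + 6720 = 19081.

19081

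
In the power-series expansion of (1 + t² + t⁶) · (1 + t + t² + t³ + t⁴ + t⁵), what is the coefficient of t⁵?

2

(1 + t² + t⁶) has coefficients 1,0,1,0,0,0 for degrees 0…5.
(1 + t + t² + t³ + t⁴ + t⁵) has coefficients 1,1,1,1,1,1 for degrees 0…5.
[t⁵] = 1·1 + 1·1 = 2.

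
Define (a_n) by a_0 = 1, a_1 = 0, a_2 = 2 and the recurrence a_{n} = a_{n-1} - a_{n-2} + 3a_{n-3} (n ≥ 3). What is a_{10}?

90

The ordinary generating function has denominator 1 - q + q^2 - 3q^3.
Iterating the recurrence: a_0,…,a_{10} = 1, 0, 2, 5, 3, 4, 16, 21, 17, 44, 90.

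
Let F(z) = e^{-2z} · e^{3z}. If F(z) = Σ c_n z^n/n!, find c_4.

The EGF product rule gives c_4 = Σ_{k_1+k_2=4} C(4; k_1,k_2) · ∏ g_i(k_i), where e^{-2z} gives (-2)^k; e^{3z} gives (3)^k.
g_1(k) for k = 0…4: 1, -2, 4, -8, 16.
g_2(k) for k = 0…4: 1, 3, 9, 27, 81.
c_4 = Σ_k C(4,k)·g_1(k)·g_2(4−k) = 1·1·81 + 4·(-2)·27 + 6·4·9 + 4·(-8)·3 + 1·16·1 = 81 − 216 + 216 − 96 + 16 = 1.

1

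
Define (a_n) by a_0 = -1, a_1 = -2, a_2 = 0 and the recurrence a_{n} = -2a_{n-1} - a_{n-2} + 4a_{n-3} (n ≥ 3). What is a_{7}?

22

The ordinary generating function has denominator 1 + 2q + q^2 - 4q^3.
Iterating the recurrence: a_0,…,a_{7} = -1, -2, 0, -2, -4, 10, -24, 22.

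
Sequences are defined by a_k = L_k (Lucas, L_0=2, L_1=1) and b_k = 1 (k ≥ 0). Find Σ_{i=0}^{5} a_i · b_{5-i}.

The convolution is the t^5 coefficient of A(t)B(t).
Σ = 2·1 + 1·1 + 3·1 + 4·1 + 7·1 + 11·1 = 28.

28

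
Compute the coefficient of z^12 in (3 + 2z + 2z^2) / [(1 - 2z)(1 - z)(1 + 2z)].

Partial fractions give a closed form: a_n = (9/2)·2^n + (-7/3)·1^n + (5/6)·(-2)^n.
At n = 12: a_12 = 21843.

21843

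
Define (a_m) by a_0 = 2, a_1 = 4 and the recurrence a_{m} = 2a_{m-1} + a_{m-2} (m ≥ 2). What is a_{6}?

The ordinary generating function has denominator 1 - 2y - y^2.
Iterating the recurrence: a_0,…,a_{6} = 2, 4, 10, 24, 58, 140, 338.

338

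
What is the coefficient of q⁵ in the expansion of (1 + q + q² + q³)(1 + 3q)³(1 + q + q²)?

181

(1 + q + q² + q³) has coefficients 1,1,1,1 for degrees 0…3.
(1 + 3q)³ has coefficients 1,9,27,27,0,0 for degrees 0…5.
Finally multiplying by (1 + q + q²), the product of all factors after the first has coefficients 1,10,37,63,54,27 for degrees 0…5.
[q⁵] = 1·27 + 1·54 + 1·63 + 1·37 = 181.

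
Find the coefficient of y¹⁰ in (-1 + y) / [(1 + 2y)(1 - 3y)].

The denominator gives the recurrence a_n = a_(n−1) + 6a_(n−2) for n ≥ 3; the numerator fixes a_0 = -1, a_1 = 0, a_2 = -6.
Iterating: -1, 0, -6, -6, -42, -78, -330, -798, -2778, -7566, -24234, so a_10 = -24234.

-24234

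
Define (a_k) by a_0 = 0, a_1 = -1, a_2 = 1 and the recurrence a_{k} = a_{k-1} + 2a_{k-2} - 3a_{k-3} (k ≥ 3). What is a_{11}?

The ordinary generating function has denominator 1 - x - 2x^2 + 3x^3.
Iterating the recurrence: a_0,…,a_{11} = 0, -1, 1, -1, 4, -1, 10, -4, 19, -19, 31, -64.

-64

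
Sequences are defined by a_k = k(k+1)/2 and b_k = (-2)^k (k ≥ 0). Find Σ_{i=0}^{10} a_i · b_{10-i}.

-131

The convolution is the t^10 coefficient of A(t)B(t).
Σ = 0·1024 + 1·(-512) + 3·256 + 6·(-128) + 10·64 + 15·(-32) + 21·16 + 28·(-8) + 36·4 + 45·(-2) + 55·1 = -131.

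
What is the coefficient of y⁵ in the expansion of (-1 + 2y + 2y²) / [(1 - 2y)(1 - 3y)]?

-113

The denominator gives the recurrence a_n = 5a_(n−1) − 6a_(n−2) for n ≥ 3; the numerator fixes a_0 = -1, a_1 = -3, a_2 = -7.
Iterating: -1, -3, -7, -17, -43, -113, so a_5 = -113.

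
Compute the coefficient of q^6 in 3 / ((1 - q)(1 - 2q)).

381

Partial fractions give a closed form: a_n = (-3)·1^n + (6)·2^n.
At n = 6: a_6 = 381.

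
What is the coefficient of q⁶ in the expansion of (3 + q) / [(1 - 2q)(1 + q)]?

Partial fractions give a closed form: a_n = (7/3)·2^n + (2/3)·(-1)^n.
At n = 6: a_6 = 150.

150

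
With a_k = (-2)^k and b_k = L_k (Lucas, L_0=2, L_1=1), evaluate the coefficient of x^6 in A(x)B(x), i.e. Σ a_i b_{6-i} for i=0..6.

136

The convolution is the x^6 coefficient of A(x)B(x).
Σ = 1·18 − 2·11 + 4·7 − 8·4 + 16·3 − 32·1 + 64·2 = 136.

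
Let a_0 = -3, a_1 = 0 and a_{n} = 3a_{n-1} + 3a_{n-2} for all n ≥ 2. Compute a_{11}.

The ordinary generating function has denominator 1 - 3t - 3t^2.
Iterating the recurrence: a_0,…,a_{11} = -3, 0, -9, -27, -108, -405, -1539, -5832, -22113, -83835, -317844, -1205037.

-1205037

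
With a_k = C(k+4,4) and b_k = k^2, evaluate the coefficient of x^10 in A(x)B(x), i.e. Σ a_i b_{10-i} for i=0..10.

17875

Write out a_i and b_{10-i} for i = 0,…,10 and sum the products.
Σ = 1·100 + 5·81 + 15·64 + 35·49 + 70·36 + 126·25 + 210·16 + 330·9 + 495·4 + 715·1 + 1001·0 = 17875.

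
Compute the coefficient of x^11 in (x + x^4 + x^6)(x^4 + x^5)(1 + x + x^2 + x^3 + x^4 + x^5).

5

(x + x^4 + x^6) has coefficients 0,1,0,0,1,0,1 for degrees 0…6.
(x^4 + x^5) has coefficients 0,0,0,0,1,1,0,0,0,0,0,0 for degrees 0…11.
Finally multiplying by (1 + x + x^2 + x^3 + x^4 + x^5), the product of all factors after the first has coefficients 0,0,0,0,1,2,2,2,2,2,1,0 for degrees 0…11.
[x^11] = 1·1 + 1·2 + 1·2 = 5.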